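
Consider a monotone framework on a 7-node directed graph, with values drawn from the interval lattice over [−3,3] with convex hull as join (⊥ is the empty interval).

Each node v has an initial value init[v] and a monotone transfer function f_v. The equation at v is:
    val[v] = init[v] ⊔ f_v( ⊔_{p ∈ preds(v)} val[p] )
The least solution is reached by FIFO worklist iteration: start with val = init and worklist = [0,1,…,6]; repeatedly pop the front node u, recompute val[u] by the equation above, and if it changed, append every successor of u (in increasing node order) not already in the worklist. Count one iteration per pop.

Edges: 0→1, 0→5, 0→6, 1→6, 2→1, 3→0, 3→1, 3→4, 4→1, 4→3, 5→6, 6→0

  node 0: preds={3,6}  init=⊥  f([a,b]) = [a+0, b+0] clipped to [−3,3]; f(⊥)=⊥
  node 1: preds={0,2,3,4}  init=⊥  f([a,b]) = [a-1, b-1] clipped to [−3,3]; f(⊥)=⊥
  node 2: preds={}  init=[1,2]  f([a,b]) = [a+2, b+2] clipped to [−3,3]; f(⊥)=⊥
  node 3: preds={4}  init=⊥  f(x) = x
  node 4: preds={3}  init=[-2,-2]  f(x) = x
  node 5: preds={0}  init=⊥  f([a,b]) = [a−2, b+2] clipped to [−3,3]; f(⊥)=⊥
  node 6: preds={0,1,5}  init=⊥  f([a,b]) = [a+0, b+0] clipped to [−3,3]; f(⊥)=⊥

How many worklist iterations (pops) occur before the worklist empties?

15

Iteration log — 15 steps:
  step 1. node 0  ⊔preds=⊥  new=⊥  stable
  step 2. node 1  ⊔preds=[-2,2]  new=[-3,1]  old=⊥  +wl: 
  step 3. node 2  ⊔preds=⊥  new=[1,2]  stable
  step 4. node 3  ⊔preds=[-2,-2]  new=[-2,-2]  old=⊥  +wl: 0,1
  step 5. node 4  ⊔preds=[-2,-2]  new=[-2,-2]  stable
  step 6. node 5  ⊔preds=⊥  new=⊥  stable
  step 7. node 6  ⊔preds=[-3,1]  new=[-3,1]  old=⊥  +wl: 
  step 8. node 0  ⊔preds=[-3,1]  new=[-3,1]  old=⊥  +wl: 5,6
  step 9. node 1  ⊔preds=[-3,2]  new=[-3,1]  stable
  step 10. node 5  ⊔preds=[-3,1]  new=[-3,3]  old=⊥  +wl: 
  step 11. node 6  ⊔preds=[-3,3]  new=[-3,3]  old=[-3,1]  +wl: 0
  step 12. node 0  ⊔preds=[-3,3]  new=[-3,3]  old=[-3,1]  +wl: 1,5,6
  step 13. node 1  ⊔preds=[-3,3]  new=[-3,2]  old=[-3,1]  +wl: 
  step 14. node 5  ⊔preds=[-3,3]  new=[-3,3]  stable
  step 15. node 6  ⊔preds=[-3,3]  new=[-3,3]  stable

Least fixpoint reached:
  node 0: [-3,3]
  node 1: [-3,2]
  node 2: [1,2]
  node 3: [-2,-2]
  node 4: [-2,-2]
  node 5: [-3,3]
  node 6: [-3,3]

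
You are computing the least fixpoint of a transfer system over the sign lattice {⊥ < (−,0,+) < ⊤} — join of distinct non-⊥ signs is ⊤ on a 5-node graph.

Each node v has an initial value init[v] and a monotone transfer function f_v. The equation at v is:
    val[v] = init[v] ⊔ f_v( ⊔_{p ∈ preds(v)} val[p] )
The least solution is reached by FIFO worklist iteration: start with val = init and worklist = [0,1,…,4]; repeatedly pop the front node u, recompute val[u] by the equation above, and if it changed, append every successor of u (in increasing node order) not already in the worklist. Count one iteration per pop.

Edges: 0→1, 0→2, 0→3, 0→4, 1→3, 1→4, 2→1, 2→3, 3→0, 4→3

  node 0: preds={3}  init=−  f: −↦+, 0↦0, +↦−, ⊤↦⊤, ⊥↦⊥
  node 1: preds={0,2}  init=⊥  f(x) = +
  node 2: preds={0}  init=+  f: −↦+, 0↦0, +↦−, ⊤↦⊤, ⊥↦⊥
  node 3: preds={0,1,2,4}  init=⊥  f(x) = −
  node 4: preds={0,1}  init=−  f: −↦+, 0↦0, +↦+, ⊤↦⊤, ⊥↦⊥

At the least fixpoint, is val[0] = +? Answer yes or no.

no

Iteration log — 12 steps:
  step 1. node 0  ⊔preds=⊥  new=−  stable
  step 2. node 1  ⊔preds=⊤  new=+  old=⊥  +wl: 
  step 3. node 2  ⊔preds=−  new=+  stable
  step 4. node 3  ⊔preds=⊤  new=−  old=⊥  +wl: 0
  step 5. node 4  ⊔preds=⊤  new=⊤  old=−  +wl: 3
  step 6. node 0  ⊔preds=−  new=⊤  old=−  +wl: 1,2,4
  step 7. node 3  ⊔preds=⊤  new=−  stable
  step 8. node 1  ⊔preds=⊤  new=+  stable
  step 9. node 2  ⊔preds=⊤  new=⊤  old=+  +wl: 1,3
  step 10. node 4  ⊔preds=⊤  new=⊤  stable
  step 11. node 1  ⊔preds=⊤  new=+  stable
  step 12. node 3  ⊔preds=⊤  new=−  stable

Least fixpoint reached:
  node 0: ⊤
  node 1: +
  node 2: ⊤
  node 3: −
  node 4: ⊤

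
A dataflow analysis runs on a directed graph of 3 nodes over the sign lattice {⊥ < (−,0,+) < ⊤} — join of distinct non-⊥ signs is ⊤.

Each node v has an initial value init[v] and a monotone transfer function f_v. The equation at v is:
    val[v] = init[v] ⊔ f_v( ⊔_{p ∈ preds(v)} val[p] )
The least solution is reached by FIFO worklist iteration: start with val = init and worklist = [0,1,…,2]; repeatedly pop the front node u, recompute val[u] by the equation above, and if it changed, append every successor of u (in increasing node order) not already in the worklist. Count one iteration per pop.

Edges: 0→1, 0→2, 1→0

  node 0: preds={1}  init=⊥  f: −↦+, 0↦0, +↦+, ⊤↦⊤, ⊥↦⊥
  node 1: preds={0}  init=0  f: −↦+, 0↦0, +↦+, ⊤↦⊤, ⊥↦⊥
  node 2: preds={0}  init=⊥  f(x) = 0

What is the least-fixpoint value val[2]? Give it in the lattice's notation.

Iteration log — 3 steps:
  step 1. node 0  ⊔preds=0  new=0  old=⊥  +wl: 
  step 2. node 1  ⊔preds=0  new=0  stable
  step 3. node 2  ⊔preds=0  new=0  old=⊥  +wl: 

Least fixpoint reached:
  node 0: 0
  node 1: 0
  node 2: 0

0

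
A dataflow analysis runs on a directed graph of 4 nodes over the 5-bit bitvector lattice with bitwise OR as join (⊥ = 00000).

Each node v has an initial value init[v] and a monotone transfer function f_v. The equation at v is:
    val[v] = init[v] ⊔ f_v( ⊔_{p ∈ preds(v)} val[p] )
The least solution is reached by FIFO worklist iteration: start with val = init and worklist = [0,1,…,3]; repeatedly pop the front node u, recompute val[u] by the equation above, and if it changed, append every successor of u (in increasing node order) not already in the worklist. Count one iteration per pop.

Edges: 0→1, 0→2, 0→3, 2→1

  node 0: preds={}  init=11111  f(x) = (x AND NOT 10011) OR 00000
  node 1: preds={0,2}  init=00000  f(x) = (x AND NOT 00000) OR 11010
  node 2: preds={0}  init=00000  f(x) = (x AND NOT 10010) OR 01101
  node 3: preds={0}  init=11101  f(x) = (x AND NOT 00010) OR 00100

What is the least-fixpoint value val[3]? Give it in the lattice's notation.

11101

Iteration log — 5 steps:
  step 1. node 0  ⊔preds=00000  new=11111  stable
  step 2. node 1  ⊔preds=11111  new=11111  old=00000  +wl: 
  step 3. node 2  ⊔preds=11111  new=01101  old=00000  +wl: 1
  step 4. node 3  ⊔preds=11111  new=11101  stable
  step 5. node 1  ⊔preds=11111  new=11111  stable

Least fixpoint reached:
  node 0: 11111
  node 1: 11111
  node 2: 01101
  node 3: 11101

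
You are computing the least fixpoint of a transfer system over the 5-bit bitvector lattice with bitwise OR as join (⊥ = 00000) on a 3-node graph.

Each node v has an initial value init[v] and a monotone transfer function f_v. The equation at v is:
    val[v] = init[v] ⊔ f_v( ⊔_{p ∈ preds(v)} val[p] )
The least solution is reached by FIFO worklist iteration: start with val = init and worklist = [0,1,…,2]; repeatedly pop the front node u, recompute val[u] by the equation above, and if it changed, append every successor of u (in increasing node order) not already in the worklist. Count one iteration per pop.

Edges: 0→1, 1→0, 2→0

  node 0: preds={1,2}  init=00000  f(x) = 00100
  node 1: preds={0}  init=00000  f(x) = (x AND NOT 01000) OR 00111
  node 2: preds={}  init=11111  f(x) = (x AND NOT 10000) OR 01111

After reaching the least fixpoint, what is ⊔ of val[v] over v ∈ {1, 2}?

Iteration log — 4 steps:
  step 1. node 0  ⊔preds=11111  new=00100  old=00000  +wl: 
  step 2. node 1  ⊔preds=00100  new=00111  old=00000  +wl: 0
  step 3. node 2  ⊔preds=00000  new=11111  stable
  step 4. node 0  ⊔preds=11111  new=00100  stable

Least fixpoint reached:
  node 0: 00100
  node 1: 00111
  node 2: 11111

11111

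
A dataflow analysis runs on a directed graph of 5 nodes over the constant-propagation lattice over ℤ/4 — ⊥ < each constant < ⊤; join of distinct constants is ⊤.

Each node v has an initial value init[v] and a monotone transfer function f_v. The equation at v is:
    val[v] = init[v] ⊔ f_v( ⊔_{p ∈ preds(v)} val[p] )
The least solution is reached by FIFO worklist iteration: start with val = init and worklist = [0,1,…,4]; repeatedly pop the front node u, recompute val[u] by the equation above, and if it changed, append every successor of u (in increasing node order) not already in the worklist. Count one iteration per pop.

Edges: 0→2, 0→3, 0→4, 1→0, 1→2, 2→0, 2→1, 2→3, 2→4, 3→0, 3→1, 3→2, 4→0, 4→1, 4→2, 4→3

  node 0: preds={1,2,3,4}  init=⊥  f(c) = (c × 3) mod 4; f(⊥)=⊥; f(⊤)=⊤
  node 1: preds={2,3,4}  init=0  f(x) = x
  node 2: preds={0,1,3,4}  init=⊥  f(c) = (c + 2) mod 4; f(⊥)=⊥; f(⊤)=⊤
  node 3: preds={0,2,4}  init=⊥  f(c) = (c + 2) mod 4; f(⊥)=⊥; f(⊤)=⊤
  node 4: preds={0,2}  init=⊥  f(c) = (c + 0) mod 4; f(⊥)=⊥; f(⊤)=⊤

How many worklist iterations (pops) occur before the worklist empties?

12

Trace (12 dequeues):
  [1] u=0 | in 0 | out 0 | prev ⊥ | push {}
  [2] u=1 | in ⊥ | out 0 | ==
  [3] u=2 | in 0 | out 2 | prev ⊥ | push {0,1}
  [4] u=3 | in ⊤ | out ⊤ | prev ⊥ | push {2}
  [5] u=4 | in ⊤ | out ⊤ | prev ⊥ | push {3}
  [6] u=0 | in ⊤ | out ⊤ | prev 0 | push {4}
  [7] u=1 | in ⊤ | out ⊤ | prev 0 | push {0}
  [8] u=2 | in ⊤ | out ⊤ | prev 2 | push {1}
  [9] u=3 | in ⊤ | out ⊤ | ==
  [10] u=4 | in ⊤ | out ⊤ | ==
  [11] u=0 | in ⊤ | out ⊤ | ==
  [12] u=1 | in ⊤ | out ⊤ | ==

Converged values:
  [0] ⊤
  [1] ⊤
  [2] ⊤
  [3] ⊤
  [4] ⊤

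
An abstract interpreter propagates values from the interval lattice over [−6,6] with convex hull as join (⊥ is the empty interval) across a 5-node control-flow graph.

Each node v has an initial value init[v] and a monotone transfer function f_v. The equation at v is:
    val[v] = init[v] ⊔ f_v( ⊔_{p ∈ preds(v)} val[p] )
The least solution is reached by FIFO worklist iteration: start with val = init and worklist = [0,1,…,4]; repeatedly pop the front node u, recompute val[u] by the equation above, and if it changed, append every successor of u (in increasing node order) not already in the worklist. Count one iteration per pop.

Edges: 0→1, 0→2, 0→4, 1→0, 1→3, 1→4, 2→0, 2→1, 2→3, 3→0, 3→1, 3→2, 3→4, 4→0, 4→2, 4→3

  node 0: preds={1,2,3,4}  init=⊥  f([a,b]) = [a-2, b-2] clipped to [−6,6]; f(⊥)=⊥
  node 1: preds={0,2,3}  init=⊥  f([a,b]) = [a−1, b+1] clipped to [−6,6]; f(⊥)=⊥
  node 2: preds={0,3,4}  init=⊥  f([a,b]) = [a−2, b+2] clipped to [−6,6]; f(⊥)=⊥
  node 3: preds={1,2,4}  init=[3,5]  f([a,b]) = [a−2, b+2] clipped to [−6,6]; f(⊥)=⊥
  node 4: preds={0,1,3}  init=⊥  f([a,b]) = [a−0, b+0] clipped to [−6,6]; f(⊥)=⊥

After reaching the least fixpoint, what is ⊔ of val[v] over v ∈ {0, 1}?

Worklist (15 pops):
  #1 pop 0: in=[3,5] → [1,3] (was ⊥); enqueue []
  #2 pop 1: in=[1,5] → [0,6] (was ⊥); enqueue [0]
  #3 pop 2: in=[1,5] → [-1,6] (was ⊥); enqueue [1]
  #4 pop 3: in=[-1,6] → [-3,6] (was [3,5]); enqueue [2]
  #5 pop 4: in=[-3,6] → [-3,6] (was ⊥); enqueue [3]
  #6 pop 0: in=[-3,6] → [-5,4] (was [1,3]); enqueue [4]
  #7 pop 1: in=[-5,6] → [-6,6] (was [0,6]); enqueue [0]
  #8 pop 2: in=[-5,6] → [-6,6] (was [-1,6]); enqueue [1]
  #9 pop 3: in=[-6,6] → [-6,6] (was [-3,6]); enqueue [2]
  #10 pop 4: in=[-6,6] → [-6,6] (was [-3,6]); enqueue [3]
  #11 pop 0: in=[-6,6] → [-6,4] (was [-5,4]); enqueue [4]
  #12 pop 1: in=[-6,6] → [-6,6] (no change)
  #13 pop 2: in=[-6,6] → [-6,6] (no change)
  #14 pop 3: in=[-6,6] → [-6,6] (no change)
  #15 pop 4: in=[-6,6] → [-6,6] (no change)

Fixpoint:
  val[0] = [-6,4]
  val[1] = [-6,6]
  val[2] = [-6,6]
  val[3] = [-6,6]
  val[4] = [-6,6]

[-6,6]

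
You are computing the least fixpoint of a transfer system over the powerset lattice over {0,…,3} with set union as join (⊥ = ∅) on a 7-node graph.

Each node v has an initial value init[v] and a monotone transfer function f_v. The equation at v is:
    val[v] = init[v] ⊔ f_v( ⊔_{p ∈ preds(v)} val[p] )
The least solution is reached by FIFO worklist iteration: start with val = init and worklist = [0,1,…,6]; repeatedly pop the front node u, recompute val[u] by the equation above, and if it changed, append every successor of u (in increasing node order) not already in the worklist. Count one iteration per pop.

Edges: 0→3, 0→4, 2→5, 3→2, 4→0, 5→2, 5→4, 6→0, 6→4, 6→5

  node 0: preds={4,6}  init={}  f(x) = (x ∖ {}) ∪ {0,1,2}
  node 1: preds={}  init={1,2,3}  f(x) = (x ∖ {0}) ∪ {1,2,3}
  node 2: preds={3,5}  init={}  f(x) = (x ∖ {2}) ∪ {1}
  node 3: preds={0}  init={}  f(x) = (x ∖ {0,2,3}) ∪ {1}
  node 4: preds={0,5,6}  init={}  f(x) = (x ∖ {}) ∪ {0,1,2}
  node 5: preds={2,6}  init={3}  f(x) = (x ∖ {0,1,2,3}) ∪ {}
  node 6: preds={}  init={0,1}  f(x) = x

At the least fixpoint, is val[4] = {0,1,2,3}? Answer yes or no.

Iteration log — 11 steps:
  step 1. node 0  ⊔preds={0,1}  new={0,1,2}  old={}  +wl: 
  step 2. node 1  ⊔preds={}  new={1,2,3}  stable
  step 3. node 2  ⊔preds={3}  new={1,3}  old={}  +wl: 
  step 4. node 3  ⊔preds={0,1,2}  new={1}  old={}  +wl: 2
  step 5. node 4  ⊔preds={0,1,2,3}  new={0,1,2,3}  old={}  +wl: 0
  step 6. node 5  ⊔preds={0,1,3}  new={3}  stable
  step 7. node 6  ⊔preds={}  new={0,1}  stable
  step 8. node 2  ⊔preds={1,3}  new={1,3}  stable
  step 9. node 0  ⊔preds={0,1,2,3}  new={0,1,2,3}  old={0,1,2}  +wl: 3,4
  step 10. node 3  ⊔preds={0,1,2,3}  new={1}  stable
  step 11. node 4  ⊔preds={0,1,2,3}  new={0,1,2,3}  stable

Least fixpoint reached:
  node 0: {0,1,2,3}
  node 1: {1,2,3}
  node 2: {1,3}
  node 3: {1}
  node 4: {0,1,2,3}
  node 5: {3}
  node 6: {0,1}

yes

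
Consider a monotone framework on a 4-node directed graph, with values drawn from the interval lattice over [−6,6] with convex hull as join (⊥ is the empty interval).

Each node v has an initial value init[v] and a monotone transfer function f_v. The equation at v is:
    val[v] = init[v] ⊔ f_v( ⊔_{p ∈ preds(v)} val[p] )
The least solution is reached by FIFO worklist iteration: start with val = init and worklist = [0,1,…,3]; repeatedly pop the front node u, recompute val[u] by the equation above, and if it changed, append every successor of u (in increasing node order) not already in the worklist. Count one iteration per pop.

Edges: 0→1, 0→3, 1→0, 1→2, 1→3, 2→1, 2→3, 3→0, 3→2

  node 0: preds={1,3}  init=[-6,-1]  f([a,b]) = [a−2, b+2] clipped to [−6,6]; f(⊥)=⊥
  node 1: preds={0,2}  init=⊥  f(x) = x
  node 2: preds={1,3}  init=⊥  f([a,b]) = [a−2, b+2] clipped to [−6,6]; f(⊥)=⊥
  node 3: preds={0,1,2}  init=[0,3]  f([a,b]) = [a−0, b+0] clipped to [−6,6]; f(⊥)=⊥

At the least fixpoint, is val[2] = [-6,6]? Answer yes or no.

yes

Iteration log — 9 steps:
  step 1. node 0  ⊔preds=[0,3]  new=[-6,5]  old=[-6,-1]  +wl: 
  step 2. node 1  ⊔preds=[-6,5]  new=[-6,5]  old=⊥  +wl: 0
  step 3. node 2  ⊔preds=[-6,5]  new=[-6,6]  old=⊥  +wl: 1
  step 4. node 3  ⊔preds=[-6,6]  new=[-6,6]  old=[0,3]  +wl: 2
  step 5. node 0  ⊔preds=[-6,6]  new=[-6,6]  old=[-6,5]  +wl: 3
  step 6. node 1  ⊔preds=[-6,6]  new=[-6,6]  old=[-6,5]  +wl: 0
  step 7. node 2  ⊔preds=[-6,6]  new=[-6,6]  stable
  step 8. node 3  ⊔preds=[-6,6]  new=[-6,6]  stable
  step 9. node 0  ⊔preds=[-6,6]  new=[-6,6]  stable

Least fixpoint reached:
  node 0: [-6,6]
  node 1: [-6,6]
  node 2: [-6,6]
  node 3: [-6,6]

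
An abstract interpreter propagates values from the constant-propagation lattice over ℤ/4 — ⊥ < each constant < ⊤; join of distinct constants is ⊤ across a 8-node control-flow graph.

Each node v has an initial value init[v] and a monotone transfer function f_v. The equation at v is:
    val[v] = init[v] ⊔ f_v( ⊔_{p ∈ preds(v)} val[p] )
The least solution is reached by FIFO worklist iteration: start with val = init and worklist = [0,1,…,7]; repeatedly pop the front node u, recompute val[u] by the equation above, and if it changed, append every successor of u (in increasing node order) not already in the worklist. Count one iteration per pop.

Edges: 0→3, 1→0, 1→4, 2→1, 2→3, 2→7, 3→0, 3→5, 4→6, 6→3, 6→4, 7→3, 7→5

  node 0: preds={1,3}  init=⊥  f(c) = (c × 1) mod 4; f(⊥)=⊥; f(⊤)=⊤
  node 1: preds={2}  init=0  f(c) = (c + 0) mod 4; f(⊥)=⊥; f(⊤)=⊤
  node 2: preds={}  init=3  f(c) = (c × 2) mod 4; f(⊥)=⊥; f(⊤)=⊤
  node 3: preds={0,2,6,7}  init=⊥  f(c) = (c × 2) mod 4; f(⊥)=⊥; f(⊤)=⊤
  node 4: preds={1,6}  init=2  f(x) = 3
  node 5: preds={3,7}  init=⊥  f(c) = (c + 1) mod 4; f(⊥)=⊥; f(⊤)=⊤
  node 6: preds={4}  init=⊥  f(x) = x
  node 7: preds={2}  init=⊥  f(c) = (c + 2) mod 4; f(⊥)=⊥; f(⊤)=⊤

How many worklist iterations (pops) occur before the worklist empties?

12

Trace (12 dequeues):
  [1] u=0 | in 0 | out 0 | prev ⊥ | push {}
  [2] u=1 | in 3 | out ⊤ | prev 0 | push {0}
  [3] u=2 | in ⊥ | out 3 | ==
  [4] u=3 | in ⊤ | out ⊤ | prev ⊥ | push {}
  [5] u=4 | in ⊤ | out ⊤ | prev 2 | push {}
  [6] u=5 | in ⊤ | out ⊤ | prev ⊥ | push {}
  [7] u=6 | in ⊤ | out ⊤ | prev ⊥ | push {3,4}
  [8] u=7 | in 3 | out 1 | prev ⊥ | push {5}
  [9] u=0 | in ⊤ | out ⊤ | prev 0 | push {}
  [10] u=3 | in ⊤ | out ⊤ | ==
  [11] u=4 | in ⊤ | out ⊤ | ==
  [12] u=5 | in ⊤ | out ⊤ | ==

Converged values:
  [0] ⊤
  [1] ⊤
  [2] 3
  [3] ⊤
  [4] ⊤
  [5] ⊤
  [6] ⊤
  [7] 1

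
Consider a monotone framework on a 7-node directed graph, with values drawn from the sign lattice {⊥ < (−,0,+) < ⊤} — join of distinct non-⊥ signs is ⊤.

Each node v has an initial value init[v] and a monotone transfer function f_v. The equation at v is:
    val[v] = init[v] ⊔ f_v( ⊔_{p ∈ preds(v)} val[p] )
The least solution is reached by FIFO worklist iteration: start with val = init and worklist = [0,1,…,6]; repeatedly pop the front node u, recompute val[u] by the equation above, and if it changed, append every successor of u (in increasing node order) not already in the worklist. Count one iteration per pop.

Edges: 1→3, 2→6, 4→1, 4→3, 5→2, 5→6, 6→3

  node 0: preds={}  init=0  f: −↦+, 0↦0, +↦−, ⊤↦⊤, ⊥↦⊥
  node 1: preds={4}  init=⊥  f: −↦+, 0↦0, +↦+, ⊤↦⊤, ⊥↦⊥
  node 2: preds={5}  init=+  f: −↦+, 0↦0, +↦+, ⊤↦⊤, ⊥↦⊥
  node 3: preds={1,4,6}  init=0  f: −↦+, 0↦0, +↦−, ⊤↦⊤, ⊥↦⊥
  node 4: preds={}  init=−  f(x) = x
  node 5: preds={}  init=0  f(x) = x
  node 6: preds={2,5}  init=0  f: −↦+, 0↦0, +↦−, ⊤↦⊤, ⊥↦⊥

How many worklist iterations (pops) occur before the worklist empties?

8

Worklist (8 pops):
  #1 pop 0: in=⊥ → 0 (no change)
  #2 pop 1: in=− → + (was ⊥); enqueue []
  #3 pop 2: in=0 → ⊤ (was +); enqueue []
  #4 pop 3: in=⊤ → ⊤ (was 0); enqueue []
  #5 pop 4: in=⊥ → − (no change)
  #6 pop 5: in=⊥ → 0 (no change)
  #7 pop 6: in=⊤ → ⊤ (was 0); enqueue [3]
  #8 pop 3: in=⊤ → ⊤ (no change)

Fixpoint:
  val[0] = 0
  val[1] = +
  val[2] = ⊤
  val[3] = ⊤
  val[4] = −
  val[5] = 0
  val[6] = ⊤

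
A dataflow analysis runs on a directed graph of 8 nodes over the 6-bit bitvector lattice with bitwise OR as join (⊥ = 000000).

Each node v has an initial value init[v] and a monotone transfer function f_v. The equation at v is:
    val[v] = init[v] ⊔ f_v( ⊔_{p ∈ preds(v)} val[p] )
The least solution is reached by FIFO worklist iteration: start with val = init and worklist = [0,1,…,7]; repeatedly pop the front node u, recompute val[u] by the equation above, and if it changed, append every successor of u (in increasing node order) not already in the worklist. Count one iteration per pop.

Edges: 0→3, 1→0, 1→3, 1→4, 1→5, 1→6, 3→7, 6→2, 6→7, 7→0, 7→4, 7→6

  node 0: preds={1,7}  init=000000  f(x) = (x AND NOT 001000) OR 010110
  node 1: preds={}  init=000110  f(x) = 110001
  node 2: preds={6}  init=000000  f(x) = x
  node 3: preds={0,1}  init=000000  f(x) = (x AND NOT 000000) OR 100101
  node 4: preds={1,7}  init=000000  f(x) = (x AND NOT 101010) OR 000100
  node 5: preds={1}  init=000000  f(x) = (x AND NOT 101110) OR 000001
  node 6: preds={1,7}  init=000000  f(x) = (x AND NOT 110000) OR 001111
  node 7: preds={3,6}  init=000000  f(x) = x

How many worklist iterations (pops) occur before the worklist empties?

13

Iteration log — 13 steps:
  step 1. node 0  ⊔preds=000110  new=010110  old=000000  +wl: 
  step 2. node 1  ⊔preds=000000  new=110111  old=000110  +wl: 0
  step 3. node 2  ⊔preds=000000  new=000000  stable
  step 4. node 3  ⊔preds=110111  new=110111  old=000000  +wl: 
  step 5. node 4  ⊔preds=110111  new=010101  old=000000  +wl: 
  step 6. node 5  ⊔preds=110111  new=010001  old=000000  +wl: 
  step 7. node 6  ⊔preds=110111  new=001111  old=000000  +wl: 2
  step 8. node 7  ⊔preds=111111  new=111111  old=000000  +wl: 4,6
  step 9. node 0  ⊔preds=111111  new=110111  old=010110  +wl: 3
  step 10. node 2  ⊔preds=001111  new=001111  old=000000  +wl: 
  step 11. node 4  ⊔preds=111111  new=010101  stable
  step 12. node 6  ⊔preds=111111  new=001111  stable
  step 13. node 3  ⊔preds=110111  new=110111  stable

Least fixpoint reached:
  node 0: 110111
  node 1: 110111
  node 2: 001111
  node 3: 110111
  node 4: 010101
  node 5: 010001
  node 6: 001111
  node 7: 111111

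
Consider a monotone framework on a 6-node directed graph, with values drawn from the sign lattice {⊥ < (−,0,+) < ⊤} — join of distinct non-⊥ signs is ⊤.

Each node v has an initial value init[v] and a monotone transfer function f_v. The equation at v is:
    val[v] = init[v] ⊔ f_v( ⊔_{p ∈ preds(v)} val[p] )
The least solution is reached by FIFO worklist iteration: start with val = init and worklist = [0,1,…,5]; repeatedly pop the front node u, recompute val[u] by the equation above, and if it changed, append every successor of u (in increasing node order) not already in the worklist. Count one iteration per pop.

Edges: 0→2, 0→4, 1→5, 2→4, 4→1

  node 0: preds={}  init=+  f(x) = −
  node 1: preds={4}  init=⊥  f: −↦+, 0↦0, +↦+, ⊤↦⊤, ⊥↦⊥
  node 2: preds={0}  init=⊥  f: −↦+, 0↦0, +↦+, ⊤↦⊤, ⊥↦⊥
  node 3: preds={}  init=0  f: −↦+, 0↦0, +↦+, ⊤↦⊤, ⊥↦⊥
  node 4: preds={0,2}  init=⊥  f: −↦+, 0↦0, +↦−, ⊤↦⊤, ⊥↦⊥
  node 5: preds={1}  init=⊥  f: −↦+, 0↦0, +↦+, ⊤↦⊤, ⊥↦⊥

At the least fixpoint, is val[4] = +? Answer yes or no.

Trace (8 dequeues):
  [1] u=0 | in ⊥ | out ⊤ | prev + | push {}
  [2] u=1 | in ⊥ | out ⊥ | ==
  [3] u=2 | in ⊤ | out ⊤ | prev ⊥ | push {}
  [4] u=3 | in ⊥ | out 0 | ==
  [5] u=4 | in ⊤ | out ⊤ | prev ⊥ | push {1}
  [6] u=5 | in ⊥ | out ⊥ | ==
  [7] u=1 | in ⊤ | out ⊤ | prev ⊥ | push {5}
  [8] u=5 | in ⊤ | out ⊤ | prev ⊥ | push {}

Converged values:
  [0] ⊤
  [1] ⊤
  [2] ⊤
  [3] 0
  [4] ⊤
  [5] ⊤

no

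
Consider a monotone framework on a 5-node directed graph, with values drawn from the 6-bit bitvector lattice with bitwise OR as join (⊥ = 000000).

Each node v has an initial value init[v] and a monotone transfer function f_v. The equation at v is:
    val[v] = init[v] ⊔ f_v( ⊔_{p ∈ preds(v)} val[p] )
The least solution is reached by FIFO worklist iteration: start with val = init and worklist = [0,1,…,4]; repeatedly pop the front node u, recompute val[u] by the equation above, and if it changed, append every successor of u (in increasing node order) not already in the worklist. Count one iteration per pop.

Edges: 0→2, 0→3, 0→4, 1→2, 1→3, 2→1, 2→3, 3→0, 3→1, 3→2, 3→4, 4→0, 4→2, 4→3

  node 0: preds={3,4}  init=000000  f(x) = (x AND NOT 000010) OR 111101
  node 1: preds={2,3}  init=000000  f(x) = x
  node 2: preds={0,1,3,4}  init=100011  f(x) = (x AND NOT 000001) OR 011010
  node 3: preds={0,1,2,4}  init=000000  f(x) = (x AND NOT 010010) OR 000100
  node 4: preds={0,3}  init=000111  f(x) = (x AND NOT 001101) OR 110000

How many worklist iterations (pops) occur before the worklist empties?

9

Iteration log — 9 steps:
  step 1. node 0  ⊔preds=000111  new=111101  old=000000  +wl: 
  step 2. node 1  ⊔preds=100011  new=100011  old=000000  +wl: 
  step 3. node 2  ⊔preds=111111  new=111111  old=100011  +wl: 1
  step 4. node 3  ⊔preds=111111  new=101101  old=000000  +wl: 0,2
  step 5. node 4  ⊔preds=111101  new=110111  old=000111  +wl: 3
  step 6. node 1  ⊔preds=111111  new=111111  old=100011  +wl: 
  step 7. node 0  ⊔preds=111111  new=111101  stable
  step 8. node 2  ⊔preds=111111  new=111111  stable
  step 9. node 3  ⊔preds=111111  new=101101  stable

Least fixpoint reached:
  node 0: 111101
  node 1: 111111
  node 2: 111111
  node 3: 101101
  node 4: 110111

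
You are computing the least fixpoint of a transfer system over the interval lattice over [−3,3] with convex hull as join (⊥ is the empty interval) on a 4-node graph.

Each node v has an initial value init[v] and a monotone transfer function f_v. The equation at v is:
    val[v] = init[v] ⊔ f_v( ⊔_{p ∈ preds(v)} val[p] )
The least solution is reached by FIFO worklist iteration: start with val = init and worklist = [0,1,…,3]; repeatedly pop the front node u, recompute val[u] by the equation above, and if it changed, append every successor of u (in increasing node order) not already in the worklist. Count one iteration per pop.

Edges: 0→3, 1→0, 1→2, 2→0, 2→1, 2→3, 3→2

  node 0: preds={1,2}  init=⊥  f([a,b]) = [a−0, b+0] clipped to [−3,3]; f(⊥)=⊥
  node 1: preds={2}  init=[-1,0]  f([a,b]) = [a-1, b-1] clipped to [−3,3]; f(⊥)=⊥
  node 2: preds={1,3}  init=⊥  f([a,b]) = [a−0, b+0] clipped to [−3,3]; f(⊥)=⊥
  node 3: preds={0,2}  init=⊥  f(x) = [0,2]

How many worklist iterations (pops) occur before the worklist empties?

Iteration log — 15 steps:
  step 1. node 0  ⊔preds=[-1,0]  new=[-1,0]  old=⊥  +wl: 
  step 2. node 1  ⊔preds=⊥  new=[-1,0]  stable
  step 3. node 2  ⊔preds=[-1,0]  new=[-1,0]  old=⊥  +wl: 0,1
  step 4. node 3  ⊔preds=[-1,0]  new=[0,2]  old=⊥  +wl: 2
  step 5. node 0  ⊔preds=[-1,0]  new=[-1,0]  stable
  step 6. node 1  ⊔preds=[-1,0]  new=[-2,0]  old=[-1,0]  +wl: 0
  step 7. node 2  ⊔preds=[-2,2]  new=[-2,2]  old=[-1,0]  +wl: 1,3
  step 8. node 0  ⊔preds=[-2,2]  new=[-2,2]  old=[-1,0]  +wl: 
  step 9. node 1  ⊔preds=[-2,2]  new=[-3,1]  old=[-2,0]  +wl: 0,2
  step 10. node 3  ⊔preds=[-2,2]  new=[0,2]  stable
  step 11. node 0  ⊔preds=[-3,2]  new=[-3,2]  old=[-2,2]  +wl: 3
  step 12. node 2  ⊔preds=[-3,2]  new=[-3,2]  old=[-2,2]  +wl: 0,1
  step 13. node 3  ⊔preds=[-3,2]  new=[0,2]  stable
  step 14. node 0  ⊔preds=[-3,2]  new=[-3,2]  stable
  step 15. node 1  ⊔preds=[-3,2]  new=[-3,1]  stable

Least fixpoint reached:
  node 0: [-3,2]
  node 1: [-3,1]
  node 2: [-3,2]
  node 3: [0,2]

15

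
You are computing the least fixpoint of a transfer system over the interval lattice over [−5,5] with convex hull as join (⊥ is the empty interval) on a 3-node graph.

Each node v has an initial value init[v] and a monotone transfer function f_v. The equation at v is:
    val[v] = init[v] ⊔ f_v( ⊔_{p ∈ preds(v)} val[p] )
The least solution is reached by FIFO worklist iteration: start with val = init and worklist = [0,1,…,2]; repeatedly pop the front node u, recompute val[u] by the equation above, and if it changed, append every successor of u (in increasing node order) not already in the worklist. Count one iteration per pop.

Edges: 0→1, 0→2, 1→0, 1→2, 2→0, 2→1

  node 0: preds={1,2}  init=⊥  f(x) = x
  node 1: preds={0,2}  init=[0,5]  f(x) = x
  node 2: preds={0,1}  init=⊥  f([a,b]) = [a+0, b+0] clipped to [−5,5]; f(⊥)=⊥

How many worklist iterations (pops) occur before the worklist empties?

Worklist (5 pops):
  #1 pop 0: in=[0,5] → [0,5] (was ⊥); enqueue []
  #2 pop 1: in=[0,5] → [0,5] (no change)
  #3 pop 2: in=[0,5] → [0,5] (was ⊥); enqueue [0,1]
  #4 pop 0: in=[0,5] → [0,5] (no change)
  #5 pop 1: in=[0,5] → [0,5] (no change)

Fixpoint:
  val[0] = [0,5]
  val[1] = [0,5]
  val[2] = [0,5]

5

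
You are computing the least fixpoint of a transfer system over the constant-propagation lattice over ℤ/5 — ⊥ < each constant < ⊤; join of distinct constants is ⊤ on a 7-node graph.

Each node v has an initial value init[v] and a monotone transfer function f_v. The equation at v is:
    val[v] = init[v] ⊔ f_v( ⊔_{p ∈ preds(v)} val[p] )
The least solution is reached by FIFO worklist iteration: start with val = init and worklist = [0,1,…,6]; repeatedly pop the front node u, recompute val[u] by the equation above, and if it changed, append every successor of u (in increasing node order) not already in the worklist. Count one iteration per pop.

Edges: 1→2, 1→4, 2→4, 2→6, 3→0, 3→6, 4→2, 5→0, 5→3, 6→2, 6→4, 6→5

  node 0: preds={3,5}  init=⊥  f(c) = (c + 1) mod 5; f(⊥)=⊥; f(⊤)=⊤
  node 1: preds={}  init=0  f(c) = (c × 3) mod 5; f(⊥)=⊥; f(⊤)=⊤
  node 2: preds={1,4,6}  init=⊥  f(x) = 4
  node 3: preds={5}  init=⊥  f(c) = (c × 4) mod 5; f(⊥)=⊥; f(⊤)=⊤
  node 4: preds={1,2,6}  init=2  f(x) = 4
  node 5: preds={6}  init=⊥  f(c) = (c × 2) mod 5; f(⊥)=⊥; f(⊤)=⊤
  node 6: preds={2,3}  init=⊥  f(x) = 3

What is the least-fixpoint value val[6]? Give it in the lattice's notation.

Worklist (14 pops):
  #1 pop 0: in=⊥ → ⊥ (no change)
  #2 pop 1: in=⊥ → 0 (no change)
  #3 pop 2: in=⊤ → 4 (was ⊥); enqueue []
  #4 pop 3: in=⊥ → ⊥ (no change)
  #5 pop 4: in=⊤ → ⊤ (was 2); enqueue [2]
  #6 pop 5: in=⊥ → ⊥ (no change)
  #7 pop 6: in=4 → 3 (was ⊥); enqueue [4,5]
  #8 pop 2: in=⊤ → 4 (no change)
  #9 pop 4: in=⊤ → ⊤ (no change)
  #10 pop 5: in=3 → 1 (was ⊥); enqueue [0,3]
  #11 pop 0: in=1 → 2 (was ⊥); enqueue []
  #12 pop 3: in=1 → 4 (was ⊥); enqueue [0,6]
  #13 pop 0: in=⊤ → ⊤ (was 2); enqueue []
  #14 pop 6: in=4 → 3 (no change)

Fixpoint:
  val[0] = ⊤
  val[1] = 0
  val[2] = 4
  val[3] = 4
  val[4] = ⊤
  val[5] = 1
  val[6] = 3

3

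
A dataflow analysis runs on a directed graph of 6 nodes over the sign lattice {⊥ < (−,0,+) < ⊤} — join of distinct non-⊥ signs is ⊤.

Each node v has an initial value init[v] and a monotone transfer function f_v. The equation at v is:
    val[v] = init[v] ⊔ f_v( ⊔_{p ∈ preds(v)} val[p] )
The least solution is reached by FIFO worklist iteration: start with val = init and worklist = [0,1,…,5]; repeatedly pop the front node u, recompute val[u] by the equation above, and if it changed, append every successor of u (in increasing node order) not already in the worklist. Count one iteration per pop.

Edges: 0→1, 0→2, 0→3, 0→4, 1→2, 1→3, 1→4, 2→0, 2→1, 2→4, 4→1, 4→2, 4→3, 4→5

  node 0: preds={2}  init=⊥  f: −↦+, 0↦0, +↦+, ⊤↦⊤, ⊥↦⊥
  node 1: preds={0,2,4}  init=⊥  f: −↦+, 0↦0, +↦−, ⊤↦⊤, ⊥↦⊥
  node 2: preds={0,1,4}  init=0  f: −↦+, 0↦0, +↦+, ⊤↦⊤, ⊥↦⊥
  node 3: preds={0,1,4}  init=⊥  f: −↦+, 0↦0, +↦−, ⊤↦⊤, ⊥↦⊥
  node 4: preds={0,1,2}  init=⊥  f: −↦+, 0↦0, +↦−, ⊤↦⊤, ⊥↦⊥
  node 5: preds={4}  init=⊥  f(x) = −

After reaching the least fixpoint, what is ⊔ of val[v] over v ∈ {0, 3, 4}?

0

Worklist (9 pops):
  #1 pop 0: in=0 → 0 (was ⊥); enqueue []
  #2 pop 1: in=0 → 0 (was ⊥); enqueue []
  #3 pop 2: in=0 → 0 (no change)
  #4 pop 3: in=0 → 0 (was ⊥); enqueue []
  #5 pop 4: in=0 → 0 (was ⊥); enqueue [1,2,3]
  #6 pop 5: in=0 → − (was ⊥); enqueue []
  #7 pop 1: in=0 → 0 (no change)
  #8 pop 2: in=0 → 0 (no change)
  #9 pop 3: in=0 → 0 (no change)

Fixpoint:
  val[0] = 0
  val[1] = 0
  val[2] = 0
  val[3] = 0
  val[4] = 0
  val[5] = −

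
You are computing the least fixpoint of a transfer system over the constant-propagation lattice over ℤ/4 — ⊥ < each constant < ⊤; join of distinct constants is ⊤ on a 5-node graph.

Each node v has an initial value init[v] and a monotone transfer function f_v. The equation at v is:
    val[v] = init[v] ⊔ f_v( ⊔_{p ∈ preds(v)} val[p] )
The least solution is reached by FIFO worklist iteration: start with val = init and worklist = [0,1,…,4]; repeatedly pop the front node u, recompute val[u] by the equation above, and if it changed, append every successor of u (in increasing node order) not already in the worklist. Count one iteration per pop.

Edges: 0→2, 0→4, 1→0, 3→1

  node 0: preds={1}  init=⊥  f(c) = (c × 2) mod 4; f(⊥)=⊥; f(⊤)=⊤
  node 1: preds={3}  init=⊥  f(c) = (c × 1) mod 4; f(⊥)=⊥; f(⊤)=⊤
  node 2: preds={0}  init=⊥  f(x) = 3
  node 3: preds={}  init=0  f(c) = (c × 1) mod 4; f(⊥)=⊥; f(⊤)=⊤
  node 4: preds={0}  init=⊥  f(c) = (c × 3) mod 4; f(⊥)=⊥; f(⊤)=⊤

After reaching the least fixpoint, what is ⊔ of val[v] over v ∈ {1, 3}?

0

Iteration log — 8 steps:
  step 1. node 0  ⊔preds=⊥  new=⊥  stable
  step 2. node 1  ⊔preds=0  new=0  old=⊥  +wl: 0
  step 3. node 2  ⊔preds=⊥  new=3  old=⊥  +wl: 
  step 4. node 3  ⊔preds=⊥  new=0  stable
  step 5. node 4  ⊔preds=⊥  new=⊥  stable
  step 6. node 0  ⊔preds=0  new=0  old=⊥  +wl: 2,4
  step 7. node 2  ⊔preds=0  new=3  stable
  step 8. node 4  ⊔preds=0  new=0  old=⊥  +wl: 

Least fixpoint reached:
  node 0: 0
  node 1: 0
  node 2: 3
  node 3: 0
  node 4: 0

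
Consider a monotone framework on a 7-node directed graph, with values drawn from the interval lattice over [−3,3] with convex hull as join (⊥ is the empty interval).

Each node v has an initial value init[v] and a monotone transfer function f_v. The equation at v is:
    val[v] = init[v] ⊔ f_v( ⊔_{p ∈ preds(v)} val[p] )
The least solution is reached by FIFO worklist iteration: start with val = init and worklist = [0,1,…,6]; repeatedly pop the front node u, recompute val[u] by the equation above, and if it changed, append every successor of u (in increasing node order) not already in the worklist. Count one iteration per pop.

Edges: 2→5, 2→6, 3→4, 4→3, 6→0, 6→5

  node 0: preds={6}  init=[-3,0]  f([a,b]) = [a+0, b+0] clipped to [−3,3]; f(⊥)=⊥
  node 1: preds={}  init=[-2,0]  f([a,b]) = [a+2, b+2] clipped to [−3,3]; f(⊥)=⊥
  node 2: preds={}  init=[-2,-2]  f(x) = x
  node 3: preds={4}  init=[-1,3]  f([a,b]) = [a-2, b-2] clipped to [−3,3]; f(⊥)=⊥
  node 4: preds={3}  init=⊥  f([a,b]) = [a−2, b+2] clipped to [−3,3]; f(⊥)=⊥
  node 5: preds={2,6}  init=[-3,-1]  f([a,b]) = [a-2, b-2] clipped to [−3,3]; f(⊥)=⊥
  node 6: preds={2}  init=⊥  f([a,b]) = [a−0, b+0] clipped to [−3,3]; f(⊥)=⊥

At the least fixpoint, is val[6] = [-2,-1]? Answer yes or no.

Trace (11 dequeues):
  [1] u=0 | in ⊥ | out [-3,0] | ==
  [2] u=1 | in ⊥ | out [-2,0] | ==
  [3] u=2 | in ⊥ | out [-2,-2] | ==
  [4] u=3 | in ⊥ | out [-1,3] | ==
  [5] u=4 | in [-1,3] | out [-3,3] | prev ⊥ | push {3}
  [6] u=5 | in [-2,-2] | out [-3,-1] | ==
  [7] u=6 | in [-2,-2] | out [-2,-2] | prev ⊥ | push {0,5}
  [8] u=3 | in [-3,3] | out [-3,3] | prev [-1,3] | push {4}
  [9] u=0 | in [-2,-2] | out [-3,0] | ==
  [10] u=5 | in [-2,-2] | out [-3,-1] | ==
  [11] u=4 | in [-3,3] | out [-3,3] | ==

Converged values:
  [0] [-3,0]
  [1] [-2,0]
  [2] [-2,-2]
  [3] [-3,3]
  [4] [-3,3]
  [5] [-3,-1]
  [6] [-2,-2]

no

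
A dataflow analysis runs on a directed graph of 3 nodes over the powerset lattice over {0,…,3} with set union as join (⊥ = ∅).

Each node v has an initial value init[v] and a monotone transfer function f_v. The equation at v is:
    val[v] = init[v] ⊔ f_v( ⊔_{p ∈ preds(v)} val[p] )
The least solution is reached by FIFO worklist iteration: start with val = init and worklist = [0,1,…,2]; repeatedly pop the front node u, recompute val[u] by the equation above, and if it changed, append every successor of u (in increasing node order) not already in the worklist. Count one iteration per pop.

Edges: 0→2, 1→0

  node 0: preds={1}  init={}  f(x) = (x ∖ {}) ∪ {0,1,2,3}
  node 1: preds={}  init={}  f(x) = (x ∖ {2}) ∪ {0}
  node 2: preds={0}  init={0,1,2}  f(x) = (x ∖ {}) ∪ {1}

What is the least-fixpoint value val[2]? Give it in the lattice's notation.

{0,1,2,3}

Iteration log — 4 steps:
  step 1. node 0  ⊔preds={}  new={0,1,2,3}  old={}  +wl: 
  step 2. node 1  ⊔preds={}  new={0}  old={}  +wl: 0
  step 3. node 2  ⊔preds={0,1,2,3}  new={0,1,2,3}  old={0,1,2}  +wl: 
  step 4. node 0  ⊔preds={0}  new={0,1,2,3}  stable

Least fixpoint reached:
  node 0: {0,1,2,3}
  node 1: {0}
  node 2: {0,1,2,3}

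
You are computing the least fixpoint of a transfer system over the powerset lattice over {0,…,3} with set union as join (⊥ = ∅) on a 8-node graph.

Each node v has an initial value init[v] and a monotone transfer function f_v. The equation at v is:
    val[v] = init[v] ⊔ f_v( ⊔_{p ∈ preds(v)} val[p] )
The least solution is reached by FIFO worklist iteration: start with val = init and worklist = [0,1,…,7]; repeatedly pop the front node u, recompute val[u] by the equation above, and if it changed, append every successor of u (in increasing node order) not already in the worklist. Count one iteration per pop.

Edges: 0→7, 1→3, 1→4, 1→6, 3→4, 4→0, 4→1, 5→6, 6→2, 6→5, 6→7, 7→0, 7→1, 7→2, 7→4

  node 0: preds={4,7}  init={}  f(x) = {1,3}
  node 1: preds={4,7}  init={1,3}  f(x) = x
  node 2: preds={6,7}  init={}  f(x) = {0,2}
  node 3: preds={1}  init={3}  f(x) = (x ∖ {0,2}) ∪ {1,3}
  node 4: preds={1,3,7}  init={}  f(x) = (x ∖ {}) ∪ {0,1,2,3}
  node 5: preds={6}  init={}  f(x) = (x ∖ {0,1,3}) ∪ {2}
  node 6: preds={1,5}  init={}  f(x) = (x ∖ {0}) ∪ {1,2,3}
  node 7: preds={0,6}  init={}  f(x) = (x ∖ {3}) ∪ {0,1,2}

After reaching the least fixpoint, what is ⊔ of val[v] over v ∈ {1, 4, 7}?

Trace (15 dequeues):
  [1] u=0 | in {} | out {1,3} | prev {} | push {}
  [2] u=1 | in {} | out {1,3} | ==
  [3] u=2 | in {} | out {0,2} | prev {} | push {}
  [4] u=3 | in {1,3} | out {1,3} | prev {3} | push {}
  [5] u=4 | in {1,3} | out {0,1,2,3} | prev {} | push {0,1}
  [6] u=5 | in {} | out {2} | prev {} | push {}
  [7] u=6 | in {1,2,3} | out {1,2,3} | prev {} | push {2,5}
  [8] u=7 | in {1,2,3} | out {0,1,2} | prev {} | push {4}
  [9] u=0 | in {0,1,2,3} | out {1,3} | ==
  [10] u=1 | in {0,1,2,3} | out {0,1,2,3} | prev {1,3} | push {3,6}
  [11] u=2 | in {0,1,2,3} | out {0,2} | ==
  [12] u=5 | in {1,2,3} | out {2} | ==
  [13] u=4 | in {0,1,2,3} | out {0,1,2,3} | ==
  [14] u=3 | in {0,1,2,3} | out {1,3} | ==
  [15] u=6 | in {0,1,2,3} | out {1,2,3} | ==

Converged values:
  [0] {1,3}
  [1] {0,1,2,3}
  [2] {0,2}
  [3] {1,3}
  [4] {0,1,2,3}
  [5] {2}
  [6] {1,2,3}
  [7] {0,1,2}

{0,1,2,3}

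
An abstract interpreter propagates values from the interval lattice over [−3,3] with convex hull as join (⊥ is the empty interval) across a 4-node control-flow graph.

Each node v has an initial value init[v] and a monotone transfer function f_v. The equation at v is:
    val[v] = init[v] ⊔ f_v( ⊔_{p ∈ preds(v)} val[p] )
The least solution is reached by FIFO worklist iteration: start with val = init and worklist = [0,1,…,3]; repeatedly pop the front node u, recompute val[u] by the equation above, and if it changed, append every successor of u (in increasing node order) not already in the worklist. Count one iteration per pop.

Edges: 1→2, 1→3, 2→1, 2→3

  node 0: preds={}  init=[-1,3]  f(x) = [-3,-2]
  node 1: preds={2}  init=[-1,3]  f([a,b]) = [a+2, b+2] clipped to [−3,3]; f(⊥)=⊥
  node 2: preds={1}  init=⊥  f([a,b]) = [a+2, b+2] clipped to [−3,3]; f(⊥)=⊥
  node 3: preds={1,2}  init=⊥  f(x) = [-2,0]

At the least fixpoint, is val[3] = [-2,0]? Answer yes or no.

Worklist (5 pops):
  #1 pop 0: in=⊥ → [-3,3] (was [-1,3]); enqueue []
  #2 pop 1: in=⊥ → [-1,3] (no change)
  #3 pop 2: in=[-1,3] → [1,3] (was ⊥); enqueue [1]
  #4 pop 3: in=[-1,3] → [-2,0] (was ⊥); enqueue []
  #5 pop 1: in=[1,3] → [-1,3] (no change)

Fixpoint:
  val[0] = [-3,3]
  val[1] = [-1,3]
  val[2] = [1,3]
  val[3] = [-2,0]

yes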